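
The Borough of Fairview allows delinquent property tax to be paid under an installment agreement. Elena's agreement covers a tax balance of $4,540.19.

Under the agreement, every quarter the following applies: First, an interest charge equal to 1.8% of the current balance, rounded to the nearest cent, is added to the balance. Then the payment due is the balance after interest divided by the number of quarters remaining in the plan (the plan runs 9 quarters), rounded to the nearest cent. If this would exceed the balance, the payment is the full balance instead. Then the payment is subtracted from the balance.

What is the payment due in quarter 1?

$513.55

# | Opening | Interest | Payment | End bal
1 | $4,540.19 | $81.72 | $513.55 | $4,108.36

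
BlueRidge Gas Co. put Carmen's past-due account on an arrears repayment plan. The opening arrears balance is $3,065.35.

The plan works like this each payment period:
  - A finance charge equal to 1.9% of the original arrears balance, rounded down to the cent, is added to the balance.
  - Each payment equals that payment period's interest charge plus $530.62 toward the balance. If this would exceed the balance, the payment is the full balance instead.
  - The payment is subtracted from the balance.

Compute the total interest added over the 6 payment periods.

Payment period 1: opening $3,065.35; interest $58.24 → $3,123.59; payment $588.86; balance $2,534.73
Payment period 2: opening $2,534.73; interest $58.24 → $2,592.97; payment $588.86; balance $2,004.11
Payment period 3: opening $2,004.11; interest $58.24 → $2,062.35; payment $588.86; balance $1,473.49
Payment period 4: opening $1,473.49; interest $58.24 → $1,531.73; payment $588.86; balance $942.87
Payment period 5: opening $942.87; interest $58.24 → $1,001.11; payment $588.86; balance $412.25
Payment period 6: opening $412.25; interest $58.24 → $470.49; payment $470.49; balance $0.00
Total interest: $58.24 + $58.24 + $58.24 + $58.24 + $58.24 + $58.24 = $349.44

$349.44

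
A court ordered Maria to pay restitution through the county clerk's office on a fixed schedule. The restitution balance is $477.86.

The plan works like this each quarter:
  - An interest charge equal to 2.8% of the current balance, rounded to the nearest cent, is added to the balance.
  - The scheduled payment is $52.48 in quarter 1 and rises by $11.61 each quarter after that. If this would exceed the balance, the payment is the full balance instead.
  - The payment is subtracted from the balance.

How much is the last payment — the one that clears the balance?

# | Opening | Interest | Payment | End bal
1 | $477.86 | $13.38 | $52.48 | $438.76
2 | $438.76 | $12.29 | $64.09 | $386.96
3 | $386.96 | $10.83 | $75.70 | $322.09
4 | $322.09 | $9.02 | $87.31 | $243.80
5 | $243.80 | $6.83 | $98.92 | $151.71
6 | $151.71 | $4.25 | $110.53 | $45.43
7 | $45.43 | $1.27 | $46.70 | $0.00

$46.70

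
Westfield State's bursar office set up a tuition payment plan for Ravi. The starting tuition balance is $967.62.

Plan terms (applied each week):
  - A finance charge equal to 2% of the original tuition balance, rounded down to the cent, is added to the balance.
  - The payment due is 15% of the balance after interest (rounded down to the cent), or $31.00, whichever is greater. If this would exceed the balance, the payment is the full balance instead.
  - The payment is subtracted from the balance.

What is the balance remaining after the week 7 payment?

# | Opening | Interest | Payment | End bal
1 | $967.62 | $19.35 | $148.04 | $838.93
2 | $838.93 | $19.35 | $128.74 | $729.54
3 | $729.54 | $19.35 | $112.33 | $636.56
4 | $636.56 | $19.35 | $98.38 | $557.53
5 | $557.53 | $19.35 | $86.53 | $490.35
6 | $490.35 | $19.35 | $76.45 | $433.25
7 | $433.25 | $19.35 | $67.89 | $384.71

$384.71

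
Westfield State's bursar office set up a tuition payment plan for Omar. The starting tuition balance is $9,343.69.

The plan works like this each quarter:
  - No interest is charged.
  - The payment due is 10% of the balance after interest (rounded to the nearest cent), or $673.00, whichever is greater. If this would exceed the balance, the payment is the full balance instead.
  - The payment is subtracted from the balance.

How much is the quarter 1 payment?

Quarter 1: opening $9,343.69; payment $934.37; balance $8,409.32

$934.37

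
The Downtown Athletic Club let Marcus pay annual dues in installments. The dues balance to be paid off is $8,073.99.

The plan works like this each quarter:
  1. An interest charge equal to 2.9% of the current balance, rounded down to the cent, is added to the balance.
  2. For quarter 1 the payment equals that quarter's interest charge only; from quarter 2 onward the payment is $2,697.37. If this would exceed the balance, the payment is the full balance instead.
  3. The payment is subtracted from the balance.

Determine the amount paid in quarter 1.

Quarter 1: opening $8,073.99; interest $234.14 → $8,308.13; payment $234.14; balance $8,073.99

$234.14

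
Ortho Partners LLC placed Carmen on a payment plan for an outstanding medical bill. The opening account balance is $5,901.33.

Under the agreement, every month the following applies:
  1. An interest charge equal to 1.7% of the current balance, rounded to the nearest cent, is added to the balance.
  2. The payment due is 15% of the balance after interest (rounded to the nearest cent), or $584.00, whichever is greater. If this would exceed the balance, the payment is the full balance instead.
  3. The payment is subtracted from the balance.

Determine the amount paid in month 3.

Month 1: $5,901.33 +$100.32 interest = $6,001.65; pay $900.25 → $5,101.40
Month 2: $5,101.40 +$86.72 interest = $5,188.12; pay $778.22 → $4,409.90
Month 3: $4,409.90 +$74.97 interest = $4,484.87; pay $672.73 → $3,812.14

$672.73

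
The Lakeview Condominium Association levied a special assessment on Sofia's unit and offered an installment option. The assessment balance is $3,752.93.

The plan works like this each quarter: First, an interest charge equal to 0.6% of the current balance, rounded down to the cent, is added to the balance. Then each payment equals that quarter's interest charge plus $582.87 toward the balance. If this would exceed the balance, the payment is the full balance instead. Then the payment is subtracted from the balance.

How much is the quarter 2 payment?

$601.89

Quarter 1: $3,752.93 +$22.51 interest = $3,775.44; pay $605.38 → $3,170.06
Quarter 2: $3,170.06 +$19.02 interest = $3,189.08; pay $601.89 → $2,587.19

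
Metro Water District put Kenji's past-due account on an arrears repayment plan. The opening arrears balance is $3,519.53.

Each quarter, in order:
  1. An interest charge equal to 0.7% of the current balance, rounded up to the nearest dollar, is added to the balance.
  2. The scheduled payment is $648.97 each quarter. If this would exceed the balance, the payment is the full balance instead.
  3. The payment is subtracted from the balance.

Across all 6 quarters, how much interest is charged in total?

Quarter 1: $3,519.53 +$25.00 interest = $3,544.53; pay $648.97 → $2,895.56
Quarter 2: $2,895.56 +$21.00 interest = $2,916.56; pay $648.97 → $2,267.59
Quarter 3: $2,267.59 +$16.00 interest = $2,283.59; pay $648.97 → $1,634.62
Quarter 4: $1,634.62 +$12.00 interest = $1,646.62; pay $648.97 → $997.65
Quarter 5: $997.65 +$7.00 interest = $1,004.65; pay $648.97 → $355.68
Quarter 6: $355.68 +$3.00 interest = $358.68; pay $358.68 → $0.00
Total interest: $25.00 + $21.00 + $16.00 + $12.00 + $7.00 + $3.00 = $84.00

$84.00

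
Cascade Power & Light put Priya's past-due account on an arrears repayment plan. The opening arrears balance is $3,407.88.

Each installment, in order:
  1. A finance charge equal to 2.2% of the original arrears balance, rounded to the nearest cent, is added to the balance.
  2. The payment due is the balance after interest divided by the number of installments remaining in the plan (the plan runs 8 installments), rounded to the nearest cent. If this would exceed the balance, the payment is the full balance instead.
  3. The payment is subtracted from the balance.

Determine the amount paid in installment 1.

$435.36

# | Opening | Interest | Payment | End bal
1 | $3,407.88 | $74.97 | $435.36 | $3,047.49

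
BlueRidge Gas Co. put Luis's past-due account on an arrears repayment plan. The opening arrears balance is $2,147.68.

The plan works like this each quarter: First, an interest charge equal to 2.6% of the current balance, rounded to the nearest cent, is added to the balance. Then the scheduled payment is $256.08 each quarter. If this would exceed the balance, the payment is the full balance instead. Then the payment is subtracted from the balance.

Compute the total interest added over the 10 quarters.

Quarter 1: $2,147.68 +$55.84 interest = $2,203.52; pay $256.08 → $1,947.44
Quarter 2: $1,947.44 +$50.63 interest = $1,998.07; pay $256.08 → $1,741.99
Quarter 3: $1,741.99 +$45.29 interest = $1,787.28; pay $256.08 → $1,531.20
Quarter 4: $1,531.20 +$39.81 interest = $1,571.01; pay $256.08 → $1,314.93
Quarter 5: $1,314.93 +$34.19 interest = $1,349.12; pay $256.08 → $1,093.04
Quarter 6: $1,093.04 +$28.42 interest = $1,121.46; pay $256.08 → $865.38
Quarter 7: $865.38 +$22.50 interest = $887.88; pay $256.08 → $631.80
Quarter 8: $631.80 +$16.43 interest = $648.23; pay $256.08 → $392.15
Quarter 9: $392.15 +$10.20 interest = $402.35; pay $256.08 → $146.27
Quarter 10: $146.27 +$3.80 interest = $150.07; pay $150.07 → $0.00
Total interest: $55.84 + $50.63 + $45.29 + $39.81 + $34.19 + $28.42 + $22.50 + $16.43 + $10.20 + $3.80 = $307.11

$307.11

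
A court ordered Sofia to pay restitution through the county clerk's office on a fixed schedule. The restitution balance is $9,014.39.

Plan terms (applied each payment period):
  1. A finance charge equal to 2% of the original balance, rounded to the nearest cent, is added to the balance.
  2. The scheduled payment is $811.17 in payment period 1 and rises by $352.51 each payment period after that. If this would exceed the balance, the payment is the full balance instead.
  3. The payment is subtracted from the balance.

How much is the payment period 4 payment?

$1,868.70

# | Opening | Interest | Payment | End bal
1 | $9,014.39 | $180.29 | $811.17 | $8,383.51
2 | $8,383.51 | $180.29 | $1,163.68 | $7,400.12
3 | $7,400.12 | $180.29 | $1,516.19 | $6,064.22
4 | $6,064.22 | $180.29 | $1,868.70 | $4,375.81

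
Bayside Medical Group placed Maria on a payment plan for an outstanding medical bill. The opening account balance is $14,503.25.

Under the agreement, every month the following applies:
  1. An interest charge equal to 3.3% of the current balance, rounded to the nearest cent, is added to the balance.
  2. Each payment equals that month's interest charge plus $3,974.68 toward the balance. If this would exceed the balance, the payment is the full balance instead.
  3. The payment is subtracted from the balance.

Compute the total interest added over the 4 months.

$1,127.44

Month 1: $14,503.25 +$478.61 interest = $14,981.86; pay $4,453.29 → $10,528.57
Month 2: $10,528.57 +$347.44 interest = $10,876.01; pay $4,322.12 → $6,553.89
Month 3: $6,553.89 +$216.28 interest = $6,770.17; pay $4,190.96 → $2,579.21
Month 4: $2,579.21 +$85.11 interest = $2,664.32; pay $2,664.32 → $0.00
Total interest: $478.61 + $347.44 + $216.28 + $85.11 = $1,127.44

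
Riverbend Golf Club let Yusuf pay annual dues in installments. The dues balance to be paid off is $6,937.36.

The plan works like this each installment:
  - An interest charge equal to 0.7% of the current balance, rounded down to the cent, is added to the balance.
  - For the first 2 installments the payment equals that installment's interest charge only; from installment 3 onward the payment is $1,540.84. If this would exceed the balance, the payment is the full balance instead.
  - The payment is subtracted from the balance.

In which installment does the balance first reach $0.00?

# | Opening | Interest | Payment | End bal
1 | $6,937.36 | $48.56 | $48.56 | $6,937.36
2 | $6,937.36 | $48.56 | $48.56 | $6,937.36
3 | $6,937.36 | $48.56 | $1,540.84 | $5,445.08
4 | $5,445.08 | $38.11 | $1,540.84 | $3,942.35
5 | $3,942.35 | $27.59 | $1,540.84 | $2,429.10
6 | $2,429.10 | $17.00 | $1,540.84 | $905.26
7 | $905.26 | $6.33 | $911.59 | $0.00
Balance reaches $0.00 in installment 7.

7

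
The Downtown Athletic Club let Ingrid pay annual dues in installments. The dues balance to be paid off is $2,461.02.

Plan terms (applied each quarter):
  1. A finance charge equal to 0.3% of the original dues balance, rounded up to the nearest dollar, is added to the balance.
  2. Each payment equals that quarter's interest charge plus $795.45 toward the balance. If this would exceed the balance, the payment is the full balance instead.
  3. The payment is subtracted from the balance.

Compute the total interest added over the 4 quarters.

$32.00

Quarter 1: opening $2,461.02; interest $8.00 → $2,469.02; payment $803.45; balance $1,665.57
Quarter 2: opening $1,665.57; interest $8.00 → $1,673.57; payment $803.45; balance $870.12
Quarter 3: opening $870.12; interest $8.00 → $878.12; payment $803.45; balance $74.67
Quarter 4: opening $74.67; interest $8.00 → $82.67; payment $82.67; balance $0.00
Total interest: $8.00 + $8.00 + $8.00 + $8.00 = $32.00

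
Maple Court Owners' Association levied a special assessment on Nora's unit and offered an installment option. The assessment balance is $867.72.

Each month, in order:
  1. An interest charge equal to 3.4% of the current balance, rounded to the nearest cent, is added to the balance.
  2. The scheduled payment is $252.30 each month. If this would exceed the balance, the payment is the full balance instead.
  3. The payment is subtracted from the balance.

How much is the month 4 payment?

Month 1: opening $867.72; interest $29.50 → $897.22; payment $252.30; balance $644.92
Month 2: opening $644.92; interest $21.93 → $666.85; payment $252.30; balance $414.55
Month 3: opening $414.55; interest $14.09 → $428.64; payment $252.30; balance $176.34
Month 4: opening $176.34; interest $6.00 → $182.34; payment $182.34; balance $0.00

$182.34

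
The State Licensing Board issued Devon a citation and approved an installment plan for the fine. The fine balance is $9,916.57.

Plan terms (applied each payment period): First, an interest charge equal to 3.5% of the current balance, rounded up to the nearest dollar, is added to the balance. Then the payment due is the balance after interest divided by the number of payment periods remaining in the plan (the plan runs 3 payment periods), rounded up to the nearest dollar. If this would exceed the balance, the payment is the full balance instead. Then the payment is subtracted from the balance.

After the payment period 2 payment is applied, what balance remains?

$3,540.57

Payment period 1: opening $9,916.57; interest $348.00 → $10,264.57; payment $3,422.00; balance $6,842.57
Payment period 2: opening $6,842.57; interest $240.00 → $7,082.57; payment $3,542.00; balance $3,540.57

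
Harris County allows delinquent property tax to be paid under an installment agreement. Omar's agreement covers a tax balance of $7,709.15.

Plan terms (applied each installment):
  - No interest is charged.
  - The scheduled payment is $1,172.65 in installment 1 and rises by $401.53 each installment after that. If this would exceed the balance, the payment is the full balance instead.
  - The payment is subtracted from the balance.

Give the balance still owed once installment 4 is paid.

$609.37

Installment 1: opening $7,709.15; payment $1,172.65; balance $6,536.50
Installment 2: opening $6,536.50; payment $1,574.18; balance $4,962.32
Installment 3: opening $4,962.32; payment $1,975.71; balance $2,986.61
Installment 4: opening $2,986.61; payment $2,377.24; balance $609.37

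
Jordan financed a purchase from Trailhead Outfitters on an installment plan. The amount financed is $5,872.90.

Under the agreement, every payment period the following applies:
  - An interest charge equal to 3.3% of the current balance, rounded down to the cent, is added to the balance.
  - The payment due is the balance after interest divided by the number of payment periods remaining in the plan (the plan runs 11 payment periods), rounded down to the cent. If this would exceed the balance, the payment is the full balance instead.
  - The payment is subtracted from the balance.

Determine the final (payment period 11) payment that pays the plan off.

$763.06

Payment period 1: $5,872.90 +$193.80 interest = $6,066.70; pay $551.51 → $5,515.19
Payment period 2: $5,515.19 +$182.00 interest = $5,697.19; pay $569.71 → $5,127.48
Payment period 3: $5,127.48 +$169.20 interest = $5,296.68; pay $588.52 → $4,708.16
Payment period 4: $4,708.16 +$155.36 interest = $4,863.52; pay $607.94 → $4,255.58
Payment period 5: $4,255.58 +$140.43 interest = $4,396.01; pay $628.00 → $3,768.01
Payment period 6: $3,768.01 +$124.34 interest = $3,892.35; pay $648.72 → $3,243.63
Payment period 7: $3,243.63 +$107.03 interest = $3,350.66; pay $670.13 → $2,680.53
Payment period 8: $2,680.53 +$88.45 interest = $2,768.98; pay $692.24 → $2,076.74
Payment period 9: $2,076.74 +$68.53 interest = $2,145.27; pay $715.09 → $1,430.18
Payment period 10: $1,430.18 +$47.19 interest = $1,477.37; pay $738.68 → $738.69
Payment period 11: $738.69 +$24.37 interest = $763.06; pay $763.06 → $0.00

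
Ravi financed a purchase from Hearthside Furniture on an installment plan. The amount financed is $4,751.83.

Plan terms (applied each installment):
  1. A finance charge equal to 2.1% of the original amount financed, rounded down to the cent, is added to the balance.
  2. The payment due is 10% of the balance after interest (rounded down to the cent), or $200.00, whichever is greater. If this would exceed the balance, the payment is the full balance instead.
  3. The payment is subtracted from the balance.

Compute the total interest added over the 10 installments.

Installment 1: opening $4,751.83; interest $99.78 → $4,851.61; payment $485.16; balance $4,366.45
Installment 2: opening $4,366.45; interest $99.78 → $4,466.23; payment $446.62; balance $4,019.61
Installment 3: opening $4,019.61; interest $99.78 → $4,119.39; payment $411.93; balance $3,707.46
Installment 4: opening $3,707.46; interest $99.78 → $3,807.24; payment $380.72; balance $3,426.52
Installment 5: opening $3,426.52; interest $99.78 → $3,526.30; payment $352.63; balance $3,173.67
Installment 6: opening $3,173.67; interest $99.78 → $3,273.45; payment $327.34; balance $2,946.11
Installment 7: opening $2,946.11; interest $99.78 → $3,045.89; payment $304.58; balance $2,741.31
Installment 8: opening $2,741.31; interest $99.78 → $2,841.09; payment $284.10; balance $2,556.99
Installment 9: opening $2,556.99; interest $99.78 → $2,656.77; payment $265.67; balance $2,391.10
Installment 10: opening $2,391.10; interest $99.78 → $2,490.88; payment $249.08; balance $2,241.80
Total interest: $99.78 + $99.78 + $99.78 + $99.78 + $99.78 + $99.78 + $99.78 + $99.78 + $99.78 + $99.78 = $997.80

$997.80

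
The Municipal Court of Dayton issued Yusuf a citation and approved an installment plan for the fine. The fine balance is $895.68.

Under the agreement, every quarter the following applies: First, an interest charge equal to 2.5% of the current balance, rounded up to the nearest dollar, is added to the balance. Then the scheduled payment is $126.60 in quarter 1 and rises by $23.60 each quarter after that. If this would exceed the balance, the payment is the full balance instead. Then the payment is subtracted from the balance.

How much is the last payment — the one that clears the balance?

Quarter 1: $895.68 +$23.00 interest = $918.68; pay $126.60 → $792.08
Quarter 2: $792.08 +$20.00 interest = $812.08; pay $150.20 → $661.88
Quarter 3: $661.88 +$17.00 interest = $678.88; pay $173.80 → $505.08
Quarter 4: $505.08 +$13.00 interest = $518.08; pay $197.40 → $320.68
Quarter 5: $320.68 +$9.00 interest = $329.68; pay $221.00 → $108.68
Quarter 6: $108.68 +$3.00 interest = $111.68; pay $111.68 → $0.00

$111.68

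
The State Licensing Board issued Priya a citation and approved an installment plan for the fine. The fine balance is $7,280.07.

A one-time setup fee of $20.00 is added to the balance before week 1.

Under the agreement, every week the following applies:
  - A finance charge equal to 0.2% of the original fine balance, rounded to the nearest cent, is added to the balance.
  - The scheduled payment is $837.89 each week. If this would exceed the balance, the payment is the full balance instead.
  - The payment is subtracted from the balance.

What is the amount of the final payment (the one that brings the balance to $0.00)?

$727.99

Week 1: opening $7,300.07; interest $14.56 → $7,314.63; payment $837.89; balance $6,476.74
Week 2: opening $6,476.74; interest $14.56 → $6,491.30; payment $837.89; balance $5,653.41
Week 3: opening $5,653.41; interest $14.56 → $5,667.97; payment $837.89; balance $4,830.08
Week 4: opening $4,830.08; interest $14.56 → $4,844.64; payment $837.89; balance $4,006.75
Week 5: opening $4,006.75; interest $14.56 → $4,021.31; payment $837.89; balance $3,183.42
Week 6: opening $3,183.42; interest $14.56 → $3,197.98; payment $837.89; balance $2,360.09
Week 7: opening $2,360.09; interest $14.56 → $2,374.65; payment $837.89; balance $1,536.76
Week 8: opening $1,536.76; interest $14.56 → $1,551.32; payment $837.89; balance $713.43
Week 9: opening $713.43; interest $14.56 → $727.99; payment $727.99; balance $0.00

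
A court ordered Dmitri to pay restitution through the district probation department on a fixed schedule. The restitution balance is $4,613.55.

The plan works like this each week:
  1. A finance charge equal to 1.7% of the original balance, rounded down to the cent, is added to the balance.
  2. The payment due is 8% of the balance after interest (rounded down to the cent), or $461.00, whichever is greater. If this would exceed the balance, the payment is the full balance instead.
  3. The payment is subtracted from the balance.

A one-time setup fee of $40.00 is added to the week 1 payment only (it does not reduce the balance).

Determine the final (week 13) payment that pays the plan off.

$101.14

# | Opening | Interest | Payment | Fee | End bal
1 | $4,613.55 | $78.43 | $461.00 | $40.00 | $4,230.98
2 | $4,230.98 | $78.43 | $461.00 | — | $3,848.41
3 | $3,848.41 | $78.43 | $461.00 | — | $3,465.84
4 | $3,465.84 | $78.43 | $461.00 | — | $3,083.27
5 | $3,083.27 | $78.43 | $461.00 | — | $2,700.70
6 | $2,700.70 | $78.43 | $461.00 | — | $2,318.13
7 | $2,318.13 | $78.43 | $461.00 | — | $1,935.56
8 | $1,935.56 | $78.43 | $461.00 | — | $1,552.99
9 | $1,552.99 | $78.43 | $461.00 | — | $1,170.42
10 | $1,170.42 | $78.43 | $461.00 | — | $787.85
11 | $787.85 | $78.43 | $461.00 | — | $405.28
12 | $405.28 | $78.43 | $461.00 | — | $22.71
13 | $22.71 | $78.43 | $101.14 | — | $0.00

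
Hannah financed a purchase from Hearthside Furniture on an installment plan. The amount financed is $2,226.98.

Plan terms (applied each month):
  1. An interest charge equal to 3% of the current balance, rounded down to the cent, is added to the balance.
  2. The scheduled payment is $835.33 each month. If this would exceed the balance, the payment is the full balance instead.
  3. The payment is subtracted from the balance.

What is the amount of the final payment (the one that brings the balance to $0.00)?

$686.87

Month 1: opening $2,226.98; interest $66.80 → $2,293.78; payment $835.33; balance $1,458.45
Month 2: opening $1,458.45; interest $43.75 → $1,502.20; payment $835.33; balance $666.87
Month 3: opening $666.87; interest $20.00 → $686.87; payment $686.87; balance $0.00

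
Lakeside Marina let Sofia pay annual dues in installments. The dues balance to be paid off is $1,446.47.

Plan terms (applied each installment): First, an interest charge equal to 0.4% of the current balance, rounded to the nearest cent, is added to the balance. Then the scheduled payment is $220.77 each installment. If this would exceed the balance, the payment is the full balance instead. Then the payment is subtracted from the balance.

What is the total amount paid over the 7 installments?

$1,468.80

Installment 1: opening $1,446.47; interest $5.79 → $1,452.26; payment $220.77; balance $1,231.49
Installment 2: opening $1,231.49; interest $4.93 → $1,236.42; payment $220.77; balance $1,015.65
Installment 3: opening $1,015.65; interest $4.06 → $1,019.71; payment $220.77; balance $798.94
Installment 4: opening $798.94; interest $3.20 → $802.14; payment $220.77; balance $581.37
Installment 5: opening $581.37; interest $2.33 → $583.70; payment $220.77; balance $362.93
Installment 6: opening $362.93; interest $1.45 → $364.38; payment $220.77; balance $143.61
Installment 7: opening $143.61; interest $0.57 → $144.18; payment $144.18; balance $0.00
Total paid: $1,468.80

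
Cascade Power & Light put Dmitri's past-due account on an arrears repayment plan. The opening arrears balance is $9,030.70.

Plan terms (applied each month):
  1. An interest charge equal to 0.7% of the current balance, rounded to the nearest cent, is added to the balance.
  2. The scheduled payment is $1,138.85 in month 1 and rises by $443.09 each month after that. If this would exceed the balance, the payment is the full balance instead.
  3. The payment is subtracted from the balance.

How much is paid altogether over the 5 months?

$9,239.82

Month 1: $9,030.70 +$63.21 interest = $9,093.91; pay $1,138.85 → $7,955.06
Month 2: $7,955.06 +$55.69 interest = $8,010.75; pay $1,581.94 → $6,428.81
Month 3: $6,428.81 +$45.00 interest = $6,473.81; pay $2,025.03 → $4,448.78
Month 4: $4,448.78 +$31.14 interest = $4,479.92; pay $2,468.12 → $2,011.80
Month 5: $2,011.80 +$14.08 interest = $2,025.88; pay $2,025.88 → $0.00
Total paid: $9,239.82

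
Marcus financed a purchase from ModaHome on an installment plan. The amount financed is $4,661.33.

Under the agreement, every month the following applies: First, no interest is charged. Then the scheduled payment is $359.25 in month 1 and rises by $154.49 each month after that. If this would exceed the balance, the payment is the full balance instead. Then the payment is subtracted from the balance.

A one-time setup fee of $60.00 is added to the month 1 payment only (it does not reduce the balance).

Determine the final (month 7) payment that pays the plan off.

$188.48

Month 1: $4,661.33 − $359.25 (+ $60.00 fee) → $4,302.08
Month 2: $4,302.08 − $513.74 → $3,788.34
Month 3: $3,788.34 − $668.23 → $3,120.11
Month 4: $3,120.11 − $822.72 → $2,297.39
Month 5: $2,297.39 − $977.21 → $1,320.18
Month 6: $1,320.18 − $1,131.70 → $188.48
Month 7: $188.48 − $188.48 → $0.00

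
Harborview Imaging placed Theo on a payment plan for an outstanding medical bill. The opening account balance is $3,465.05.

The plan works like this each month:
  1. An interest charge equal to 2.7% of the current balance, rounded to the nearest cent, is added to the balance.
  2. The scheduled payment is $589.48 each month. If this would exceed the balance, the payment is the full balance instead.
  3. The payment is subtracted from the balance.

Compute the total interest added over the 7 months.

Month 1: opening $3,465.05; interest $93.56 → $3,558.61; payment $589.48; balance $2,969.13
Month 2: opening $2,969.13; interest $80.17 → $3,049.30; payment $589.48; balance $2,459.82
Month 3: opening $2,459.82; interest $66.42 → $2,526.24; payment $589.48; balance $1,936.76
Month 4: opening $1,936.76; interest $52.29 → $1,989.05; payment $589.48; balance $1,399.57
Month 5: opening $1,399.57; interest $37.79 → $1,437.36; payment $589.48; balance $847.88
Month 6: opening $847.88; interest $22.89 → $870.77; payment $589.48; balance $281.29
Month 7: opening $281.29; interest $7.59 → $288.88; payment $288.88; balance $0.00
Total interest: $93.56 + $80.17 + $66.42 + $52.29 + $37.79 + $22.89 + $7.59 = $360.71

$360.71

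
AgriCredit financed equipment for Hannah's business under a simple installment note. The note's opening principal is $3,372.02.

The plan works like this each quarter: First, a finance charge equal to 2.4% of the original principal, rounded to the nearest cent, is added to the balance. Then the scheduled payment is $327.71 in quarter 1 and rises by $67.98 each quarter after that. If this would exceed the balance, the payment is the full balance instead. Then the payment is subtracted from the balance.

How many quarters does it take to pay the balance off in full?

# | Opening | Interest | Payment | End bal
1 | $3,372.02 | $80.93 | $327.71 | $3,125.24
2 | $3,125.24 | $80.93 | $395.69 | $2,810.48
3 | $2,810.48 | $80.93 | $463.67 | $2,427.74
4 | $2,427.74 | $80.93 | $531.65 | $1,977.02
5 | $1,977.02 | $80.93 | $599.63 | $1,458.32
6 | $1,458.32 | $80.93 | $667.61 | $871.64
7 | $871.64 | $80.93 | $735.59 | $216.98
8 | $216.98 | $80.93 | $297.91 | $0.00
Balance reaches $0.00 in quarter 8.

8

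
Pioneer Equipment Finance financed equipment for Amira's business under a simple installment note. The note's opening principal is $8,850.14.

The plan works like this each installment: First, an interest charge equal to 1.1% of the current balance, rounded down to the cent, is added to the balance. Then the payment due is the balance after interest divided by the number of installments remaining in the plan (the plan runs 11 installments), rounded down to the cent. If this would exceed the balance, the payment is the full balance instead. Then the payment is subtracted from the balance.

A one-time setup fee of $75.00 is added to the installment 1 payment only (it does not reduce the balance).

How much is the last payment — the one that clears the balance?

$907.44

# | Opening | Interest | Payment | Fee | End bal
1 | $8,850.14 | $97.35 | $813.40 | $75.00 | $8,134.09
2 | $8,134.09 | $89.47 | $822.35 | — | $7,401.21
3 | $7,401.21 | $81.41 | $831.40 | — | $6,651.22
4 | $6,651.22 | $73.16 | $840.54 | — | $5,883.84
5 | $5,883.84 | $64.72 | $849.79 | — | $5,098.77
6 | $5,098.77 | $56.08 | $859.14 | — | $4,295.71
7 | $4,295.71 | $47.25 | $868.59 | — | $3,474.37
8 | $3,474.37 | $38.21 | $878.14 | — | $2,634.44
9 | $2,634.44 | $28.97 | $887.80 | — | $1,775.61
10 | $1,775.61 | $19.53 | $897.57 | — | $897.57
11 | $897.57 | $9.87 | $907.44 | — | $0.00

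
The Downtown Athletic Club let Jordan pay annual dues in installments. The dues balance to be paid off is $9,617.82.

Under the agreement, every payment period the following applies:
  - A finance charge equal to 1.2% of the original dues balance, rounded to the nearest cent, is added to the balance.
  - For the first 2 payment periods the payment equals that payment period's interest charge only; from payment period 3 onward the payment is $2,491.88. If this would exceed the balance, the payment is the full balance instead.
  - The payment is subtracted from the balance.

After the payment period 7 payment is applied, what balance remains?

$0.00

Payment period 1: opening $9,617.82; interest $115.41 → $9,733.23; payment $115.41; balance $9,617.82
Payment period 2: opening $9,617.82; interest $115.41 → $9,733.23; payment $115.41; balance $9,617.82
Payment period 3: opening $9,617.82; interest $115.41 → $9,733.23; payment $2,491.88; balance $7,241.35
Payment period 4: opening $7,241.35; interest $115.41 → $7,356.76; payment $2,491.88; balance $4,864.88
Payment period 5: opening $4,864.88; interest $115.41 → $4,980.29; payment $2,491.88; balance $2,488.41
Payment period 6: opening $2,488.41; interest $115.41 → $2,603.82; payment $2,491.88; balance $111.94
Payment period 7: opening $111.94; interest $115.41 → $227.35; payment $227.35; balance $0.00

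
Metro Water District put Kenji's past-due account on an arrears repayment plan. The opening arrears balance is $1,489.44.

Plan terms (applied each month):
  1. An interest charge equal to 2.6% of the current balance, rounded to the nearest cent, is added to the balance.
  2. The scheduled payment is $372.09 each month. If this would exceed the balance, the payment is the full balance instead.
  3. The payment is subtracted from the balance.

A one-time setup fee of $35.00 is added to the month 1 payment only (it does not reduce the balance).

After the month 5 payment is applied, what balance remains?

$0.00

Month 1: opening $1,489.44; interest $38.73 → $1,528.17; payment $372.09 (+ $35.00 fee); balance $1,156.08
Month 2: opening $1,156.08; interest $30.06 → $1,186.14; payment $372.09; balance $814.05
Month 3: opening $814.05; interest $21.17 → $835.22; payment $372.09; balance $463.13
Month 4: opening $463.13; interest $12.04 → $475.17; payment $372.09; balance $103.08
Month 5: opening $103.08; interest $2.68 → $105.76; payment $105.76; balance $0.00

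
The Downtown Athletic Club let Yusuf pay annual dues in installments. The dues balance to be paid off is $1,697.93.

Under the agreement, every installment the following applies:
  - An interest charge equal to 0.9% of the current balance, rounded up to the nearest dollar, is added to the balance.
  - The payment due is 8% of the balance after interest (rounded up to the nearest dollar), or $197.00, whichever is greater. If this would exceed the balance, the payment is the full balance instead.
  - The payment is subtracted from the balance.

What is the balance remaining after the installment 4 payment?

$963.93

Installment 1: opening $1,697.93; interest $16.00 → $1,713.93; payment $197.00; balance $1,516.93
Installment 2: opening $1,516.93; interest $14.00 → $1,530.93; payment $197.00; balance $1,333.93
Installment 3: opening $1,333.93; interest $13.00 → $1,346.93; payment $197.00; balance $1,149.93
Installment 4: opening $1,149.93; interest $11.00 → $1,160.93; payment $197.00; balance $963.93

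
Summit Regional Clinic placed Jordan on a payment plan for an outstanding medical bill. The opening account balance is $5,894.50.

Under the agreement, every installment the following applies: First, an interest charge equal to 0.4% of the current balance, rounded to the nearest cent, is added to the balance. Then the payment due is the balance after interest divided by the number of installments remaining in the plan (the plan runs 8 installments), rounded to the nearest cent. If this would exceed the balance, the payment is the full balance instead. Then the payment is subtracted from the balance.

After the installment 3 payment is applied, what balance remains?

$3,728.45

# | Opening | Interest | Payment | End bal
1 | $5,894.50 | $23.58 | $739.76 | $5,178.32
2 | $5,178.32 | $20.71 | $742.72 | $4,456.31
3 | $4,456.31 | $17.83 | $745.69 | $3,728.45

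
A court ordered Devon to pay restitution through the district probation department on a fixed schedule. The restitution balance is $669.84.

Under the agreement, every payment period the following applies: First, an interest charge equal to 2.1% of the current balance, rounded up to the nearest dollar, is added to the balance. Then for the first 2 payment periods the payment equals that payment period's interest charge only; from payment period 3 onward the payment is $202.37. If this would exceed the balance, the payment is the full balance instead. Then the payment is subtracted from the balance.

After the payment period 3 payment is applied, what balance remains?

$482.47

Payment period 1: $669.84 +$15.00 interest = $684.84; pay $15.00 → $669.84
Payment period 2: $669.84 +$15.00 interest = $684.84; pay $15.00 → $669.84
Payment period 3: $669.84 +$15.00 interest = $684.84; pay $202.37 → $482.47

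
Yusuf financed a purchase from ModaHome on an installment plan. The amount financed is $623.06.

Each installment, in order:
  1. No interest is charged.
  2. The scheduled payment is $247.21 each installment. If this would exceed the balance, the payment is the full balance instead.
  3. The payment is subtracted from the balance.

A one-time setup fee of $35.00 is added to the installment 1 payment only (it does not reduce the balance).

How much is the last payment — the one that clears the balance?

$128.64

Installment 1: $623.06 − $247.21 (+ $35.00 fee) → $375.85
Installment 2: $375.85 − $247.21 → $128.64
Installment 3: $128.64 − $128.64 → $0.00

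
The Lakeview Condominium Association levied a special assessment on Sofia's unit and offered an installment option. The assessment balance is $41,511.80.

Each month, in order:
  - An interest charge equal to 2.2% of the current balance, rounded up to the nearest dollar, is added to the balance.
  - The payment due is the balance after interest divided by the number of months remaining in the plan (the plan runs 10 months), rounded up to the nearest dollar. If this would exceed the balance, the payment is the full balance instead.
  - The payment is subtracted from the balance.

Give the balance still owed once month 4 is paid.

Month 1: $41,511.80 +$914.00 interest = $42,425.80; pay $4,243.00 → $38,182.80
Month 2: $38,182.80 +$841.00 interest = $39,023.80; pay $4,336.00 → $34,687.80
Month 3: $34,687.80 +$764.00 interest = $35,451.80; pay $4,432.00 → $31,019.80
Month 4: $31,019.80 +$683.00 interest = $31,702.80; pay $4,529.00 → $27,173.80

$27,173.80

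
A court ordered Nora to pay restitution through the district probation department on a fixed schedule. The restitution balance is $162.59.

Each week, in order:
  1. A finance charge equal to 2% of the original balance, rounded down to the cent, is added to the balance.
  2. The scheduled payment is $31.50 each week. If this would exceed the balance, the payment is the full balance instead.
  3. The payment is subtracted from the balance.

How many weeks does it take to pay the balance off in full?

6

# | Opening | Interest | Payment | End bal
1 | $162.59 | $3.25 | $31.50 | $134.34
2 | $134.34 | $3.25 | $31.50 | $106.09
3 | $106.09 | $3.25 | $31.50 | $77.84
4 | $77.84 | $3.25 | $31.50 | $49.59
5 | $49.59 | $3.25 | $31.50 | $21.34
6 | $21.34 | $3.25 | $24.59 | $0.00
Balance reaches $0.00 in week 6.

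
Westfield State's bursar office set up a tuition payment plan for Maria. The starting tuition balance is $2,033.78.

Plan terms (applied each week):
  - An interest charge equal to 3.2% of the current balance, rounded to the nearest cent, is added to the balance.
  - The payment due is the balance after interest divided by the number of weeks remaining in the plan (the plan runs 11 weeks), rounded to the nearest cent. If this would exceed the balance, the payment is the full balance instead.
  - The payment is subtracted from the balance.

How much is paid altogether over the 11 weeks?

$2,469.08

Week 1: $2,033.78 +$65.08 interest = $2,098.86; pay $190.81 → $1,908.05
Week 2: $1,908.05 +$61.06 interest = $1,969.11; pay $196.91 → $1,772.20
Week 3: $1,772.20 +$56.71 interest = $1,828.91; pay $203.21 → $1,625.70
Week 4: $1,625.70 +$52.02 interest = $1,677.72; pay $209.72 → $1,468.00
Week 5: $1,468.00 +$46.98 interest = $1,514.98; pay $216.43 → $1,298.55
Week 6: $1,298.55 +$41.55 interest = $1,340.10; pay $223.35 → $1,116.75
Week 7: $1,116.75 +$35.74 interest = $1,152.49; pay $230.50 → $921.99
Week 8: $921.99 +$29.50 interest = $951.49; pay $237.87 → $713.62
Week 9: $713.62 +$22.84 interest = $736.46; pay $245.49 → $490.97
Week 10: $490.97 +$15.71 interest = $506.68; pay $253.34 → $253.34
Week 11: $253.34 +$8.11 interest = $261.45; pay $261.45 → $0.00
Total paid: $2,469.08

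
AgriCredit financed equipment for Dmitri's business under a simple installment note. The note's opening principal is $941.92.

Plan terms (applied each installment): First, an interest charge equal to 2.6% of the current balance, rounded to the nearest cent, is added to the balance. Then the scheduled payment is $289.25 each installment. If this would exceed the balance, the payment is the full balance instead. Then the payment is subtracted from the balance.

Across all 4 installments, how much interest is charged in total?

# | Opening | Interest | Payment | End bal
1 | $941.92 | $24.49 | $289.25 | $677.16
2 | $677.16 | $17.61 | $289.25 | $405.52
3 | $405.52 | $10.54 | $289.25 | $126.81
4 | $126.81 | $3.30 | $130.11 | $0.00
Total interest: $24.49 + $17.61 + $10.54 + $3.30 = $55.94

$55.94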